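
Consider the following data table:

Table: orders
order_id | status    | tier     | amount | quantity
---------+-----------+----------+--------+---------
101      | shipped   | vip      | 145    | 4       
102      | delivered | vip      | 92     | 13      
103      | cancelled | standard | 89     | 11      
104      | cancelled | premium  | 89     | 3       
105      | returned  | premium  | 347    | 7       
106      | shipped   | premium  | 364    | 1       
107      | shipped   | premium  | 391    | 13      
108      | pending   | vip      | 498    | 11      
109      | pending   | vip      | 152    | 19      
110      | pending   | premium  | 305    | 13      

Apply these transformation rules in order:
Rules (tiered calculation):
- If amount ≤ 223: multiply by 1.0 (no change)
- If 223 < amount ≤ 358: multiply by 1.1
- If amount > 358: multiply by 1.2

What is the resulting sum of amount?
2787.8

Step 1: Tier 1 (amount ≤ 223): 5 records, sum = 567 × 1.0 = 567.0
Step 2: Tier 2 (223 < amount ≤ 358): 2 records, sum = 652 × 1.1 = 717.2
Step 3: Tier 3 (amount > 358): 3 records, sum = 1253 × 1.2 = 1503.6
Step 4: Final sum = 567.0 + 717.2 + 1503.6 = 2787.8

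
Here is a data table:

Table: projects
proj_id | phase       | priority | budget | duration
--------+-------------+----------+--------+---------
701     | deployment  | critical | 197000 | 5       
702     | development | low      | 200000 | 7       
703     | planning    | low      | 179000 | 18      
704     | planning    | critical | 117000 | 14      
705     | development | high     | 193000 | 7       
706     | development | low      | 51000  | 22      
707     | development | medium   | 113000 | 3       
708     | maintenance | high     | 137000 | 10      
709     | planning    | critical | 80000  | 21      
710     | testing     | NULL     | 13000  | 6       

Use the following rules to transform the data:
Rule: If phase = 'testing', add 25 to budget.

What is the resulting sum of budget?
1280025

Step 1: Count records where phase = 'testing': 1
Step 2: Total bonus added: 1 × 25 = 25
Step 3: Original sum of budget: 1280000
Step 4: Final sum = 1280000 + 25 = 1280025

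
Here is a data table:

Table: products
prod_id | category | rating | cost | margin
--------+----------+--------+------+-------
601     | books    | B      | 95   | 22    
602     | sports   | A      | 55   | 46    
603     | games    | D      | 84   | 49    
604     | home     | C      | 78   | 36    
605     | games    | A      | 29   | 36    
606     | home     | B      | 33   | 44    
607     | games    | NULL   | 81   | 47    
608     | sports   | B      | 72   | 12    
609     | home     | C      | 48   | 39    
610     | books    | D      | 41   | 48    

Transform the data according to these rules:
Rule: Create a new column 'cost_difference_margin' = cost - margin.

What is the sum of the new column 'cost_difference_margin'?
237

Step 1: For each record, compute cost - margin
Example calculations:
  95 - 22 = 73
  55 - 46 = 9
  84 - 49 = 35
  ...
Step 2: Sum all derived values
Step 3: Total = 237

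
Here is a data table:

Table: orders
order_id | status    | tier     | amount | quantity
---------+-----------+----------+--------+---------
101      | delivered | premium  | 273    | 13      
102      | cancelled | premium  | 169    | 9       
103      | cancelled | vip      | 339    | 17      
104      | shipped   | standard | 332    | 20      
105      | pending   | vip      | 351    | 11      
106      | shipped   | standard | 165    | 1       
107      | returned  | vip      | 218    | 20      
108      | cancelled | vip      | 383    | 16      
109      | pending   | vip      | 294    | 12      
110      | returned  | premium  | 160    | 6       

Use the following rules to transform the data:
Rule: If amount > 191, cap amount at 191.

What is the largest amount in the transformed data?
191

Step 1: Original maximum amount = 383
Step 2: Apply cap at 191
Step 3: 7 records had amount > 191 and were capped
Step 4: Maximum after transformation = 191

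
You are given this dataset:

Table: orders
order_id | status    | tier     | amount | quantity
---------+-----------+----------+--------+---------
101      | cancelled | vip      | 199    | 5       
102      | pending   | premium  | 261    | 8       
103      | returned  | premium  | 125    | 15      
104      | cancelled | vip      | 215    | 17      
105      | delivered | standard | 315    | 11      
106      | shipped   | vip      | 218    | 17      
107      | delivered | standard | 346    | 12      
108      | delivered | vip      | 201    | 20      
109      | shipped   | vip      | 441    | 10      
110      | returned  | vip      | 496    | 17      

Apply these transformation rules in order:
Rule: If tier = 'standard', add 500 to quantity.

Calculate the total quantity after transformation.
1132

Step 1: Count records where tier = 'standard': 2
Step 2: Total bonus added: 2 × 500 = 1000
Step 3: Original sum of quantity: 132
Step 4: Final sum = 132 + 1000 = 1132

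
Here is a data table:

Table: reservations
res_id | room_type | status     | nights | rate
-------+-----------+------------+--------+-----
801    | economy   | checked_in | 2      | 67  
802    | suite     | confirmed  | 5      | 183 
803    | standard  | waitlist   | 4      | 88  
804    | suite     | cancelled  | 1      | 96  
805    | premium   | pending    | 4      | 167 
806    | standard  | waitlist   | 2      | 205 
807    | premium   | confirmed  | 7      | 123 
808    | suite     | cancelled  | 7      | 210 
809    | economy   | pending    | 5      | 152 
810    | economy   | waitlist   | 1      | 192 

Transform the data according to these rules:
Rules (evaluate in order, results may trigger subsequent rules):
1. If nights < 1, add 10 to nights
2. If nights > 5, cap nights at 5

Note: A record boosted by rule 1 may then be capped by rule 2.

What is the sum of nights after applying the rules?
34

Step 1: Apply rule 1 to records with nights < 1
  - 0 records get bonus of 10
  - Of these, 0 records then exceed 5 and get capped
Step 2: Apply rule 2 to records with nights > 5
  - 2 records (original) are capped
Step 3: Calculate final sum = 34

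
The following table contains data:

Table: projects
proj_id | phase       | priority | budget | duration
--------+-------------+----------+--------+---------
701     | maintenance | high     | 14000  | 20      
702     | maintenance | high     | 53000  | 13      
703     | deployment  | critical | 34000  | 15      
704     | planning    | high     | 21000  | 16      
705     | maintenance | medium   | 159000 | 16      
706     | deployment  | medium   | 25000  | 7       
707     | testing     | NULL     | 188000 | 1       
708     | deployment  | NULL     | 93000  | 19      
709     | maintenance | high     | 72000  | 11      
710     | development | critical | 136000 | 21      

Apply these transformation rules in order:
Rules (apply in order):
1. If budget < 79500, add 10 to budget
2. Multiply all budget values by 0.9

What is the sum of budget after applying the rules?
715554.0

Step 1: Apply Rule 1 - Add 10 to records with budget < 79500
  - 6 records affected: 219000 + (6 × 10) = 219060
  - Unaffected records: 576000
  - Sum after Rule 1: 795060
Step 2: Apply Rule 2 - Multiply all by 0.9
  - 795060 × 0.9 = 715554.0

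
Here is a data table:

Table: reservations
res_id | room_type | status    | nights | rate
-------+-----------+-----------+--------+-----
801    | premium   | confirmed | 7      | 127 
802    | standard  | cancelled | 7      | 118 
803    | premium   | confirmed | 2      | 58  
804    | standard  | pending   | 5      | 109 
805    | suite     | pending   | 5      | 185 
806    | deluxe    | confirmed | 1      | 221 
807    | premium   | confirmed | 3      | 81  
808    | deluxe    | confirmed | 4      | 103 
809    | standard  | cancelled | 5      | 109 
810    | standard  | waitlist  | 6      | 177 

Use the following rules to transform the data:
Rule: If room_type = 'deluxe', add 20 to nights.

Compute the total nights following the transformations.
85

Step 1: Count records where room_type = 'deluxe': 2
Step 2: Total bonus added: 2 × 20 = 40
Step 3: Original sum of nights: 45
Step 4: Final sum = 45 + 40 = 85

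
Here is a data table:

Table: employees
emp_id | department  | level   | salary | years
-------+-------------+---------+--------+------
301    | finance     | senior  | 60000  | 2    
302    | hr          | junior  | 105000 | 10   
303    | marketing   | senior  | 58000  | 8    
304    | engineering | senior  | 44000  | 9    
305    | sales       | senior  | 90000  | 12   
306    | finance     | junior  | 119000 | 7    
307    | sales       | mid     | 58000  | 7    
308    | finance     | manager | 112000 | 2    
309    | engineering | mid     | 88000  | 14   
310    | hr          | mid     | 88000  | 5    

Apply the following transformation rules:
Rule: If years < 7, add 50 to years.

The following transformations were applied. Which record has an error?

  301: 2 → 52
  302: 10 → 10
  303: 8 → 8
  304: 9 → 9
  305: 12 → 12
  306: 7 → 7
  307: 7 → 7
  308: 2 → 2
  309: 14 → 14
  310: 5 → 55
Record 308 has an error. The correct transformed value should be 52, not 2.

Step 1: Check each record against the rule
Step 2: Record 308 has years = 2
Step 3: Since 2 < 7, the bonus should have been applied
Step 4: Correct value = 52, but claimed value = 2
Conclusion: Record 308 has the error.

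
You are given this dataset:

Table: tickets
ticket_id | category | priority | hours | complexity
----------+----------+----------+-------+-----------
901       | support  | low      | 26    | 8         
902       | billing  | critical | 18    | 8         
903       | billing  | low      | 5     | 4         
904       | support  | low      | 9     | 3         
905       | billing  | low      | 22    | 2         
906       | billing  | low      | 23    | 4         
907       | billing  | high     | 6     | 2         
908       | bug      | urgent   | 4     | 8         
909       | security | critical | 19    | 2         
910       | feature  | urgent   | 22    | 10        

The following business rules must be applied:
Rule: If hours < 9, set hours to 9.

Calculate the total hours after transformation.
166

Step 1: 3 records have hours < 9
Step 2: These records originally summed to 15
Step 3: After setting to minimum: 3 × 9 = 27
Step 4: Unaffected records sum: 139
Step 5: Final sum = 27 + 139 = 166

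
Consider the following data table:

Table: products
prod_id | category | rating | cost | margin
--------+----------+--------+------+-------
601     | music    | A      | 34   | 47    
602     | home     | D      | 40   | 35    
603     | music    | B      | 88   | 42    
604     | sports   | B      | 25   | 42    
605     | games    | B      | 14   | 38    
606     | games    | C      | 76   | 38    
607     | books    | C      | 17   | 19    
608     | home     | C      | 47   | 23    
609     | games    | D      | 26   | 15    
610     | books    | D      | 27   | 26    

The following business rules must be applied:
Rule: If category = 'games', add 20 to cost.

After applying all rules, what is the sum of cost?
454

Step 1: Count records where category = 'games': 3
Step 2: Total bonus added: 3 × 20 = 60
Step 3: Original sum of cost: 394
Step 4: Final sum = 394 + 60 = 454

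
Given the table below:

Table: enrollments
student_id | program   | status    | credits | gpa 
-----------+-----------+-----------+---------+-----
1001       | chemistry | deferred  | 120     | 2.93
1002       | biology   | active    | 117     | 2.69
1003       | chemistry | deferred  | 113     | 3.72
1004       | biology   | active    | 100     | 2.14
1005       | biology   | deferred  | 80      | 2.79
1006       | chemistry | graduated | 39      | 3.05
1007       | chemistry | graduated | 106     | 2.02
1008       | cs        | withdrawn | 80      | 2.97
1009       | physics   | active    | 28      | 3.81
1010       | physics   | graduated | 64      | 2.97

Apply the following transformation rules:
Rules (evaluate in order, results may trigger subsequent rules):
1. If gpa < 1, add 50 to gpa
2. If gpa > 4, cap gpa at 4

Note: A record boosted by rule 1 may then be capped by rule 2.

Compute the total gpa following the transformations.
29.09

Step 1: Apply rule 1 to records with gpa < 1
  - 0 records get bonus of 50
  - Of these, 0 records then exceed 4 and get capped
Step 2: Apply rule 2 to records with gpa > 4
  - 0 records (original) are capped
Step 3: Calculate final sum = 29.09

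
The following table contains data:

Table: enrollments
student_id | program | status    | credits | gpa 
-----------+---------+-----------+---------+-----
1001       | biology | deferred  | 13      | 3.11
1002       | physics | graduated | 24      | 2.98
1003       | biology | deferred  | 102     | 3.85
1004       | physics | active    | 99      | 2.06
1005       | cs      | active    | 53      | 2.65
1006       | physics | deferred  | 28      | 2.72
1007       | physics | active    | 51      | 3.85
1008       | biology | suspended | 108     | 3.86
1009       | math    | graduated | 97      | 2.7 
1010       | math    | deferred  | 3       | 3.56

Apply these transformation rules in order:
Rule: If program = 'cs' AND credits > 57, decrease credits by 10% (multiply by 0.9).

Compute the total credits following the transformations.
578

Step 1: Find records where program = 'cs' AND credits > 57
Step 2: 0 records match, summing to 0
Step 3: After multiplier: 0 × 0.9 = 0.0
Step 4: Unaffected records sum: 578
Step 5: Final sum = 0.0 + 578 = 578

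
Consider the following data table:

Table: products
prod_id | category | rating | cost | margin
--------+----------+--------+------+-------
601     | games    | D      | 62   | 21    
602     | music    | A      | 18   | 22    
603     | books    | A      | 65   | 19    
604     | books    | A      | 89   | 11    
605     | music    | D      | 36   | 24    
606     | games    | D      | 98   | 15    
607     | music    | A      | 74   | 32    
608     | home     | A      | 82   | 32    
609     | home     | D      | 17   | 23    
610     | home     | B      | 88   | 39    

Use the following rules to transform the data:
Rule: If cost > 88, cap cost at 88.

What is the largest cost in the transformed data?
88

Step 1: Original maximum cost = 98
Step 2: Apply cap at 88
Step 3: 2 records had cost > 88 and were capped
Step 4: Maximum after transformation = 88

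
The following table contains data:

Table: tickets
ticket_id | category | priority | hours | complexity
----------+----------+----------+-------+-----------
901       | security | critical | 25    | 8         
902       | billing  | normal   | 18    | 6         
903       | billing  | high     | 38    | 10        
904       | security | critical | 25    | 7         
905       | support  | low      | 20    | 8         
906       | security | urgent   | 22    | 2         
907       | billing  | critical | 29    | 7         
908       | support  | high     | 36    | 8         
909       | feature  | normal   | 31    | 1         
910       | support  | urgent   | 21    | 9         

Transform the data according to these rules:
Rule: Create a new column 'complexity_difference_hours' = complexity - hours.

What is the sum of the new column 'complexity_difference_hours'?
-199

Step 1: For each record, compute complexity - hours
Example calculations:
  8 - 25 = -17
  6 - 18 = -12
  10 - 38 = -28
  ...
Step 2: Sum all derived values
Step 3: Total = -199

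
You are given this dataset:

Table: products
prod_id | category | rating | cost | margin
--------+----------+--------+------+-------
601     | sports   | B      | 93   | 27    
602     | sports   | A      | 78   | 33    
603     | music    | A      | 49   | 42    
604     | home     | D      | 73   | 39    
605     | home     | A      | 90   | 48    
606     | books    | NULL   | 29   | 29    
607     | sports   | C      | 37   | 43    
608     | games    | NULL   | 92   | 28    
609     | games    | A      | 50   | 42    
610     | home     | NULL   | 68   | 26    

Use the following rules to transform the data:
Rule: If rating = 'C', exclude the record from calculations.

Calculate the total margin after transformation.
314

Step 1: Identify records where rating = 'C'
Step 2: The excluded records sum to 43
Step 3: Original total margin = 357
Step 4: Remaining total = 357 - 43 = 314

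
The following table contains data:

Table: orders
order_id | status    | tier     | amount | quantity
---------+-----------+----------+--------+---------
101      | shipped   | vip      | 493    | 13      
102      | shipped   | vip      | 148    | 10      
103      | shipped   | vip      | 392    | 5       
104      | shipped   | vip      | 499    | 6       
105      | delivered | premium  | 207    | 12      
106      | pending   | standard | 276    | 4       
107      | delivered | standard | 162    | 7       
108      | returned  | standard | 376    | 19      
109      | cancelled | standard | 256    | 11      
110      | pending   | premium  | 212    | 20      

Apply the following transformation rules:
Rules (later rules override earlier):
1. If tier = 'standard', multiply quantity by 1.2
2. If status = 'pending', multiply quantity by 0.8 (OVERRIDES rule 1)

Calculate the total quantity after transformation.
109.6

Step 1: Rule 2 takes priority for records with status = 'pending'
  - 2 records: 24 × 0.8 = 19.2
Step 2: Rule 1 applies to remaining records with tier = 'standard'
  - 3 records: 37 × 1.2 = 44.4
Step 3: Other records unchanged: 46
Step 4: Final sum = 19.2 + 44.4 + 46 = 109.6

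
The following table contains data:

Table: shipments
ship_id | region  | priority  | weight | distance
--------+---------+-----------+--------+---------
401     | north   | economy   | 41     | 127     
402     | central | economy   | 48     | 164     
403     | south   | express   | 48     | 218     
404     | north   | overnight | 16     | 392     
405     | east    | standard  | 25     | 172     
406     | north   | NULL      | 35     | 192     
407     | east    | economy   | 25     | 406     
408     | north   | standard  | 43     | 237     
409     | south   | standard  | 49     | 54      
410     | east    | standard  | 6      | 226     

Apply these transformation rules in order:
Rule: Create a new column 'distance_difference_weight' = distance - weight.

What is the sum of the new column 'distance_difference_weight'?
1852

Step 1: For each record, compute distance - weight
Example calculations:
  127 - 41 = 86
  164 - 48 = 116
  218 - 48 = 170
  ...
Step 2: Sum all derived values
Step 3: Total = 1852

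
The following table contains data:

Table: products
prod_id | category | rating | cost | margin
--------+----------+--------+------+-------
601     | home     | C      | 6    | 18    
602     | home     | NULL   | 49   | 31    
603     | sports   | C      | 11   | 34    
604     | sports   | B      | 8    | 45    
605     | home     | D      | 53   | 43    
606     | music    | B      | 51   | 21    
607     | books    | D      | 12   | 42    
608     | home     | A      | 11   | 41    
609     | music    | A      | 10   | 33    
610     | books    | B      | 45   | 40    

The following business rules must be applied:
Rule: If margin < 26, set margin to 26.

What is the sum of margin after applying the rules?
361

Step 1: 2 records have margin < 26
Step 2: These records originally summed to 39
Step 3: After setting to minimum: 2 × 26 = 52
Step 4: Unaffected records sum: 309
Step 5: Final sum = 52 + 309 = 361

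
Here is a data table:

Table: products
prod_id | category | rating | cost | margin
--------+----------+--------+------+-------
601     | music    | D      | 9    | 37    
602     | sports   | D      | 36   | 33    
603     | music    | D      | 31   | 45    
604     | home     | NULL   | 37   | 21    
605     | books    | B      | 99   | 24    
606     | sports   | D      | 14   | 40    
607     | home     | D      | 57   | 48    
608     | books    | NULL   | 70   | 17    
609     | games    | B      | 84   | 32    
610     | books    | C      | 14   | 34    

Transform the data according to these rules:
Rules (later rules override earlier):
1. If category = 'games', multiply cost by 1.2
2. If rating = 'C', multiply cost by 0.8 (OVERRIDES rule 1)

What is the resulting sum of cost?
465.0

Step 1: Rule 2 takes priority for records with rating = 'C'
  - 1 records: 14 × 0.8 = 11.2
Step 2: Rule 1 applies to remaining records with category = 'games'
  - 1 records: 84 × 1.2 = 100.8
Step 3: Other records unchanged: 353
Step 4: Final sum = 11.2 + 100.8 + 353 = 465.0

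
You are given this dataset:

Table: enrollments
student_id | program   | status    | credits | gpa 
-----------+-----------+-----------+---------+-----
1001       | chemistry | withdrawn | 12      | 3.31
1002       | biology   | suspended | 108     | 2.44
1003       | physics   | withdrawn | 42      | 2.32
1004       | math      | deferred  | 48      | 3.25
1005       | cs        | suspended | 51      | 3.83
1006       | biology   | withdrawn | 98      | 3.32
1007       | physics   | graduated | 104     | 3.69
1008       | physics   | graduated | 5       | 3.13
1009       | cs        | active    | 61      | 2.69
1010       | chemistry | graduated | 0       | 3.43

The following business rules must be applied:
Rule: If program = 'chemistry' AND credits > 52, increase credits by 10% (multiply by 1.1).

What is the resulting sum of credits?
529

Step 1: Find records where program = 'chemistry' AND credits > 52
Step 2: 0 records match, summing to 0
Step 3: After multiplier: 0 × 1.1 = 0.0
Step 4: Unaffected records sum: 529
Step 5: Final sum = 0.0 + 529 = 529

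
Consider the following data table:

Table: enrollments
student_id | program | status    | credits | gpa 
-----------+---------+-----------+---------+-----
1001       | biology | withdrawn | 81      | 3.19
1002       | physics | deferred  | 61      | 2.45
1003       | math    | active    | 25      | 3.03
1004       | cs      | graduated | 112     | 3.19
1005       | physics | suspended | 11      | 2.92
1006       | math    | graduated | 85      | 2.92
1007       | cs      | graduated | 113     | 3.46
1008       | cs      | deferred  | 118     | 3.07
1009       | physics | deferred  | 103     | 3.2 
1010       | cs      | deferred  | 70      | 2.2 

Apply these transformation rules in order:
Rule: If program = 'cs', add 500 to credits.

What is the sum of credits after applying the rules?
2779

Step 1: Count records where program = 'cs': 4
Step 2: Total bonus added: 4 × 500 = 2000
Step 3: Original sum of credits: 779
Step 4: Final sum = 779 + 2000 = 2779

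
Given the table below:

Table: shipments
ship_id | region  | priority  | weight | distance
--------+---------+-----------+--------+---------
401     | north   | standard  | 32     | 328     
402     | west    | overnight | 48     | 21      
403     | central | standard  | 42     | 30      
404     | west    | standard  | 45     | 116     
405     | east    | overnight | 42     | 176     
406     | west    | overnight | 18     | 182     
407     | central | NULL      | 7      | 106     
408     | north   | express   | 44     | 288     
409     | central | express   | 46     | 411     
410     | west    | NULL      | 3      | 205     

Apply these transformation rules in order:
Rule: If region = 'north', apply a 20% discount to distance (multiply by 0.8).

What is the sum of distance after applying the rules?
1739.8

Step 1: Records with region = 'north' have total distance = 616
Step 2: Apply multiplier: 616 × 0.8 = 492.8
Step 3: Other records total: 1247
Step 4: Final sum = 492.8 + 1247 = 1739.8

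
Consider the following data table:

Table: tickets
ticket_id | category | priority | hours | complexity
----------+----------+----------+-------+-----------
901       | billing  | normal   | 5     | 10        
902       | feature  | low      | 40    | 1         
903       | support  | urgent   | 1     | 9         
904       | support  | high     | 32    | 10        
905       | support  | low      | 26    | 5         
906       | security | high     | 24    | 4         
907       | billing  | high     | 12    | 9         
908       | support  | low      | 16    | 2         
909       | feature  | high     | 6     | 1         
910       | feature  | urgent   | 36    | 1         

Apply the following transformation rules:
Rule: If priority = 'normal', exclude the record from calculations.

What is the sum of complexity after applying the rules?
42

Step 1: Identify records where priority = 'normal'
Step 2: The excluded records sum to 10
Step 3: Original total complexity = 52
Step 4: Remaining total = 52 - 10 = 42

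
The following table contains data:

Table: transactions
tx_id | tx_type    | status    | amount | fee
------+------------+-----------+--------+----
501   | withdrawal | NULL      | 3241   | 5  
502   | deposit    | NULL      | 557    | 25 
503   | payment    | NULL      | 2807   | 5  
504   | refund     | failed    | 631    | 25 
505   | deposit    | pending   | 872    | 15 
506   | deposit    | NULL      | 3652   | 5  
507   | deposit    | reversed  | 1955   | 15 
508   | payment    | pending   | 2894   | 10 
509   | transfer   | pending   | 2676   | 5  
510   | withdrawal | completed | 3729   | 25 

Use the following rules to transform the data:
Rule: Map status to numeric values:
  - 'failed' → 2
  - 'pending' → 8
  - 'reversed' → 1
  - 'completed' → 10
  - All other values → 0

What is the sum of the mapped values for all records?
37

Step 1: Apply mapping to each record
Step 2: Count by status:
  'failed': 1 records × 2 = 2
  'pending': 3 records × 8 = 24
  'reversed': 1 records × 1 = 1
  'completed': 1 records × 10 = 10
Step 3: Sum all mapped values = 37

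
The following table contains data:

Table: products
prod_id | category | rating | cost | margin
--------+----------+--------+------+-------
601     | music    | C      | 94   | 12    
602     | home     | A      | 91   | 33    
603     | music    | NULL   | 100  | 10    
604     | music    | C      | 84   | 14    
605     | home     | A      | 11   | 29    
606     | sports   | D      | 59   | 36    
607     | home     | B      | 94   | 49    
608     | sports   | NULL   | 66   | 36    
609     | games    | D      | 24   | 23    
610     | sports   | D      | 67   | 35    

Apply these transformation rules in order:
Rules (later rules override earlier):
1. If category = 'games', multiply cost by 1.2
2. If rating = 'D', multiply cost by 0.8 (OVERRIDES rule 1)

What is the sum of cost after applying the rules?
660.0

Step 1: Rule 2 takes priority for records with rating = 'D'
  - 3 records: 150 × 0.8 = 120.0
Step 2: Rule 1 applies to remaining records with category = 'games'
  - 0 records: 0 × 1.2 = 0.0
Step 3: Other records unchanged: 540
Step 4: Final sum = 120.0 + 0.0 + 540 = 660.0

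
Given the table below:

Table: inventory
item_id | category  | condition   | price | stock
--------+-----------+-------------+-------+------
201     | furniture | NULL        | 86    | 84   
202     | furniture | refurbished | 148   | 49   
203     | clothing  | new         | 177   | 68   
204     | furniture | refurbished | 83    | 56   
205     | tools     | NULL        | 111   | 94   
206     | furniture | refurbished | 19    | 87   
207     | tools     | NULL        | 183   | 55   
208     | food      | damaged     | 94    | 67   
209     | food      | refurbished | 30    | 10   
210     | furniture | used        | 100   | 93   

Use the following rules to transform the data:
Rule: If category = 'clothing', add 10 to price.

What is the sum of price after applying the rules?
1041

Step 1: Count records where category = 'clothing': 1
Step 2: Total bonus added: 1 × 10 = 10
Step 3: Original sum of price: 1031
Step 4: Final sum = 1031 + 10 = 1041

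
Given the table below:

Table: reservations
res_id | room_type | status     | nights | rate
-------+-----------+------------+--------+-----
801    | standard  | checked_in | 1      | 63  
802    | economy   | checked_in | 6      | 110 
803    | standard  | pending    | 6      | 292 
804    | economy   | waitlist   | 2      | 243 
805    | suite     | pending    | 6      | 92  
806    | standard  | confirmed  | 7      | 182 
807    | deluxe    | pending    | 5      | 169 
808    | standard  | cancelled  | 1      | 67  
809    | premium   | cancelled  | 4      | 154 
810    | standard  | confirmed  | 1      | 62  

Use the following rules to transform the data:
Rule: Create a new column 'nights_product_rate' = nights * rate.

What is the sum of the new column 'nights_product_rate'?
6377

Step 1: For each record, compute nights * rate
Example calculations:
  1 * 63 = 63
  6 * 110 = 660
  6 * 292 = 1752
  ...
Step 2: Sum all derived values
Step 3: Total = 6377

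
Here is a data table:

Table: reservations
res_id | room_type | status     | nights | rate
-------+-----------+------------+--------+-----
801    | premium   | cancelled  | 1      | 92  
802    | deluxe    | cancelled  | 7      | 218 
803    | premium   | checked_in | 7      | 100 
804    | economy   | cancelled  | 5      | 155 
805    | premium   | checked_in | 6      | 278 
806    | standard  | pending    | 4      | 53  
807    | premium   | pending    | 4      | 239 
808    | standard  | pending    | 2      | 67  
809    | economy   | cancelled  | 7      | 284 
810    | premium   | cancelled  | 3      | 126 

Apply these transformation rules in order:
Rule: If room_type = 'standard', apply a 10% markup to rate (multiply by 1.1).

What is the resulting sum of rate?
1624.0

Step 1: Records with room_type = 'standard' have total rate = 120
Step 2: Apply multiplier: 120 × 1.1 = 132.0
Step 3: Other records total: 1492
Step 4: Final sum = 132.0 + 1492 = 1624.0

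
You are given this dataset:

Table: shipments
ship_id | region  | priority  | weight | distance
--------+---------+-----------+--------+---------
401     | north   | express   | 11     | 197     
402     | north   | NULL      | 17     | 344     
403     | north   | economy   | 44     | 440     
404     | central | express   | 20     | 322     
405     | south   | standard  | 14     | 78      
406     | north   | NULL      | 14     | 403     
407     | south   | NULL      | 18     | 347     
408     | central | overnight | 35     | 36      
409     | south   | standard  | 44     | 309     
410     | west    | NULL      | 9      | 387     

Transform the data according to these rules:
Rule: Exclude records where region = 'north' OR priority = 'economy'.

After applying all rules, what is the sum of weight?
140

Step 1: Find records where region = 'north' OR priority = 'economy'
Step 2: 4 records match, summing to 86
Step 3: Original sum: 226
Step 4: Remaining sum = 226 - 86 = 140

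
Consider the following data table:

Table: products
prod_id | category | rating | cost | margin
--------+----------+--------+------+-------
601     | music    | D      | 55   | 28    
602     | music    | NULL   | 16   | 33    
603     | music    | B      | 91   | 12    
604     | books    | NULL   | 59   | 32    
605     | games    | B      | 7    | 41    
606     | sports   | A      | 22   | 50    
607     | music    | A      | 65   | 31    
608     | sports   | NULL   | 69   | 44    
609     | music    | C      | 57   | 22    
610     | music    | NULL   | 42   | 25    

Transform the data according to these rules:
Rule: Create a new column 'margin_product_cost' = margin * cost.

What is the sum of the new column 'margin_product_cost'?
13790

Step 1: For each record, compute margin * cost
Example calculations:
  28 * 55 = 1540
  33 * 16 = 528
  12 * 91 = 1092
  ...
Step 2: Sum all derived values
Step 3: Total = 13790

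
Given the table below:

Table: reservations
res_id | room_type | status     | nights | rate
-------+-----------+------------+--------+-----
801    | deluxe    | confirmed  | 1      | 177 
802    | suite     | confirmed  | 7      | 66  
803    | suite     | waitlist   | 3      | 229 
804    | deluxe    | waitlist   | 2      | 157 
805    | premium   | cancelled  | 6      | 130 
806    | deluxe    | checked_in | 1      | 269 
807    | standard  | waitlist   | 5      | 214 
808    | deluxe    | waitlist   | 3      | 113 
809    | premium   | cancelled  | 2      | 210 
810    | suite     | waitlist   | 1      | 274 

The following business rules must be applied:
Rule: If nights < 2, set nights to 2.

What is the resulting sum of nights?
34

Step 1: 3 records have nights < 2
Step 2: These records originally summed to 3
Step 3: After setting to minimum: 3 × 2 = 6
Step 4: Unaffected records sum: 28
Step 5: Final sum = 6 + 28 = 34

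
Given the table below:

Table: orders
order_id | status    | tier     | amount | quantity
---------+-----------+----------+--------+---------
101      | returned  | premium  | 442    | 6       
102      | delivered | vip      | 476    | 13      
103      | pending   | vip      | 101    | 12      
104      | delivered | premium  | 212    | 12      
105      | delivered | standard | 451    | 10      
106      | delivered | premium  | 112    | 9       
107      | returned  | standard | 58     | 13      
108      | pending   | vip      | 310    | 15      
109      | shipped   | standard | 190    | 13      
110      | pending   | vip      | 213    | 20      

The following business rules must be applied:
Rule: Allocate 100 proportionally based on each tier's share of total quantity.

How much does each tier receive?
premium: 21.95, standard: 29.27, vip: 48.78

Step 1: Calculate total quantity = 123
Step 2: Calculate each tier's proportion:
  premium: 27/123 = 21.95% → 21.95
  standard: 36/123 = 29.27% → 29.27
  vip: 60/123 = 48.78% → 48.78
Step 3: Verify: sum of allocations ≈ 100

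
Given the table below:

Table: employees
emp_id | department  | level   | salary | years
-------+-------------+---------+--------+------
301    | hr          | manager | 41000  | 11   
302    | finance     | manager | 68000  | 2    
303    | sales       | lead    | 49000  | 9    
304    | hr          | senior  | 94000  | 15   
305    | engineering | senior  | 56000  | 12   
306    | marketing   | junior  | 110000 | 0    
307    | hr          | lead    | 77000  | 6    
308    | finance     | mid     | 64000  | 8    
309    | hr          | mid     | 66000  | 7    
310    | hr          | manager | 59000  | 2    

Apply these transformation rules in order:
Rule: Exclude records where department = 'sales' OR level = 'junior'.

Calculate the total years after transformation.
63

Step 1: Find records where department = 'sales' OR level = 'junior'
Step 2: 2 records match, summing to 9
Step 3: Original sum: 72
Step 4: Remaining sum = 72 - 9 = 63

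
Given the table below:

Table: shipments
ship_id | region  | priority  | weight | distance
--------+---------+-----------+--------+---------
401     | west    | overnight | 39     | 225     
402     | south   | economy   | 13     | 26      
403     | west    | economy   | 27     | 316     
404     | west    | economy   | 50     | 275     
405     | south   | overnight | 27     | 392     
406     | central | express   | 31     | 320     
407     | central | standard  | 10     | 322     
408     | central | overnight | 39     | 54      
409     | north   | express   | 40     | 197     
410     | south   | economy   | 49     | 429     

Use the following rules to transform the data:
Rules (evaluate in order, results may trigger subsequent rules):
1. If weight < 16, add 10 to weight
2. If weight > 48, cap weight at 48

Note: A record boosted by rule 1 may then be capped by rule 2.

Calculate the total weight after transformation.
342

Step 1: Apply rule 1 to records with weight < 16
  - 2 records get bonus of 10
  - Of these, 0 records then exceed 48 and get capped
Step 2: Apply rule 2 to records with weight > 48
  - 2 records (original) are capped
Step 3: Calculate final sum = 342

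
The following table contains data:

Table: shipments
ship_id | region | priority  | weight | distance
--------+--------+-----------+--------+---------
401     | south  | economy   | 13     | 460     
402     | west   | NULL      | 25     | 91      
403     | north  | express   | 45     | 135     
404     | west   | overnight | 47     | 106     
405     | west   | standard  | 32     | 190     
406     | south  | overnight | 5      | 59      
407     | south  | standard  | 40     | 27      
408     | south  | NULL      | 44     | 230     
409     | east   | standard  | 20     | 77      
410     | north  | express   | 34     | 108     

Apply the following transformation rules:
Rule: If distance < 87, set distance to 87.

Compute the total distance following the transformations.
1581

Step 1: 3 records have distance < 87
Step 2: These records originally summed to 163
Step 3: After setting to minimum: 3 × 87 = 261
Step 4: Unaffected records sum: 1320
Step 5: Final sum = 261 + 1320 = 1581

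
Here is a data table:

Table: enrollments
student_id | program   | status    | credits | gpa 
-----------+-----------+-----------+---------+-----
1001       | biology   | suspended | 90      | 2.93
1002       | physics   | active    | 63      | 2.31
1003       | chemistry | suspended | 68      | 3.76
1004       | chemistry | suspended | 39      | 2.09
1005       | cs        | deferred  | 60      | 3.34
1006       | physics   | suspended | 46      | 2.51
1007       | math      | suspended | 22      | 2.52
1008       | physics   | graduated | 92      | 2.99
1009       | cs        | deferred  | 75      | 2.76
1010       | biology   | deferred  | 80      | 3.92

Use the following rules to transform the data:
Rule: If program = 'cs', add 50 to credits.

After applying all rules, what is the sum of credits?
735

Step 1: Count records where program = 'cs': 2
Step 2: Total bonus added: 2 × 50 = 100
Step 3: Original sum of credits: 635
Step 4: Final sum = 635 + 100 = 735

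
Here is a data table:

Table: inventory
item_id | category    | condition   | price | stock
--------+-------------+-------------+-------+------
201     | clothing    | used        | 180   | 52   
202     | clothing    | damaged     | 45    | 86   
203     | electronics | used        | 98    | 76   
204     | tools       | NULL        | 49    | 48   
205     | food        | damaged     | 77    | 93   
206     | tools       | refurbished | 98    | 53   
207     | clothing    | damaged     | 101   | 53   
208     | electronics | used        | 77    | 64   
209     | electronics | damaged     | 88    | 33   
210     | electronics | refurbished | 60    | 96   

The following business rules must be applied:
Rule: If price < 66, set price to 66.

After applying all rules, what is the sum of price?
917

Step 1: 3 records have price < 66
Step 2: These records originally summed to 154
Step 3: After setting to minimum: 3 × 66 = 198
Step 4: Unaffected records sum: 719
Step 5: Final sum = 198 + 719 = 917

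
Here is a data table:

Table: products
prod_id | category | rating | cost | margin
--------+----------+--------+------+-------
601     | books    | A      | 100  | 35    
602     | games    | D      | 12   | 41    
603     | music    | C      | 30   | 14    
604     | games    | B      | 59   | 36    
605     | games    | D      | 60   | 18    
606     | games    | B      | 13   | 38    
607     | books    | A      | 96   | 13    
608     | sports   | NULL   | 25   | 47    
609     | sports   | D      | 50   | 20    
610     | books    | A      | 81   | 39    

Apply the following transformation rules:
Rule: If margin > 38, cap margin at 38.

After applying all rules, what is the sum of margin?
288

Step 1: 3 records have margin > 38
Step 2: These records originally summed to 127
Step 3: After capping: 3 × 38 = 114
Step 4: Unaffected records sum: 174
Step 5: Final sum = 114 + 174 = 288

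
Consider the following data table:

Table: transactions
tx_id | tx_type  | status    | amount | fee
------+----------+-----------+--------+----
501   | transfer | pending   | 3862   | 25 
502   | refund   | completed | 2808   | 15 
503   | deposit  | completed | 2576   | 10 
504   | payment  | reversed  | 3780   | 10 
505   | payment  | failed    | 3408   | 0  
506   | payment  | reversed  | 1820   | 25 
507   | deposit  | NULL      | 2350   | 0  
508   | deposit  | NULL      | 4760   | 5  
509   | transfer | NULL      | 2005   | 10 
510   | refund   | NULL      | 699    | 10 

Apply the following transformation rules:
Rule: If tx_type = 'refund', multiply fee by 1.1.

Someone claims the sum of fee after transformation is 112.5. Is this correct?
Yes, the result is correct.

Step 1: Calculate the correct sum after transformation
Step 2: Apply multiplier 1.1 to records where tx_type = 'refund'
Step 3: Correct result = 112.5
Step 4: Claimed result = 112.5
Step 5: 112.5 = 112.5 ✓
Conclusion: The claimed result is correct.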